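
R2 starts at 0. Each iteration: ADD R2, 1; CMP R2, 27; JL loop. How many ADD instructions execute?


Loop trace (R2 starts at 0, target 27, step 1):
  ADD #1: R2 = 0 + 1 = 1  → 1 < 27, loop
  ADD #2: R2 = 1 + 1 = 2  → 2 < 27, loop
  ADD #3: R2 = 2 + 1 = 3  → 3 < 27, loop
  ADD #4: R2 = 3 + 1 = 4  → 4 < 27, loop
  ADD #5: R2 = 4 + 1 = 5  → 5 < 27, loop
  ADD #6: R2 = 5 + 1 = 6  → 6 < 27, loop
  ADD #7: R2 = 6 + 1 = 7  → 7 < 27, loop
  ADD #8: R2 = 7 + 1 = 8  → 8 < 27, loop
  ADD #9: R2 = 8 + 1 = 9  → 9 < 27, loop
  ADD #10: R2 = 9 + 1 = 10  → 10 < 27, loop
  ADD #11: R2 = 10 + 1 = 11  → 11 < 27, loop
  ADD #12: R2 = 11 + 1 = 12  → 12 < 27, loop
  ADD #13: R2 = 12 + 1 = 13  → 13 < 27, loop
  ADD #14: R2 = 13 + 1 = 14  → 14 < 27, loop
  ADD #15: R2 = 14 + 1 = 15  → 15 < 27, loop
  ADD #16: R2 = 15 + 1 = 16  → 16 < 27, loop
  ADD #17: R2 = 16 + 1 = 17  → 17 < 27, loop
  ADD #18: R2 = 17 + 1 = 18  → 18 < 27, loop
  ADD #19: R2 = 18 + 1 = 19  → 19 < 27, loop
  ADD #20: R2 = 19 + 1 = 20  → 20 < 27, loop
  ADD #21: R2 = 20 + 1 = 21  → 21 < 27, loop
  ADD #22: R2 = 21 + 1 = 22  → 22 < 27, loop
  ADD #23: R2 = 22 + 1 = 23  → 23 < 27, loop
  ADD #24: R2 = 23 + 1 = 24  → 24 < 27, loop
  ADD #25: R2 = 24 + 1 = 25  → 25 < 27, loop
  ADD #26: R2 = 25 + 1 = 26  → 26 < 27, loop
  ADD #27: R2 = 26 + 1 = 27  → 27 >= 27, exit
Total ADD instructions: 27

27


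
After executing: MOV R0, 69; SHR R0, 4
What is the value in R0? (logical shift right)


Register state trace:
  MOV R0, 69  → R0 = 69
  SHR R0, 4  → R0 = 69 >> 4 = 69 // 2^4 = 4
Final: R0 = 4

4


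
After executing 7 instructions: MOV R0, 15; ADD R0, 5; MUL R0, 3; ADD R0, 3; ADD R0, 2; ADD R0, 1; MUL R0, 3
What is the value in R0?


Register state trace:
  MOV R0, 15  → R0 = 15
  ADD R0, 5  → R0 = 15 + 5 = 20
  MUL R0, 3  → R0 = 20 * 3 = 60
  ADD R0, 3  → R0 = 60 + 3 = 63
  ADD R0, 2  → R0 = 63 + 2 = 65
  ADD R0, 1  → R0 = 65 + 1 = 66
  MUL R0, 3  → R0 = 66 * 3 = 198
Final: R0 = 198

198


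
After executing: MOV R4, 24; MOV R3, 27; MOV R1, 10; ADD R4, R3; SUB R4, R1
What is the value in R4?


Register state trace:
  MOV R4, 24  → R4 = 24
  MOV R3, 27  → R3 = 27
  MOV R1, 10  → R1 = 10
  ADD R4, R3  → R4 = 24 + 27 = 51
  SUB R4, R1  → R4 = 51 - 10 = 41
Final: R4 = 41

41


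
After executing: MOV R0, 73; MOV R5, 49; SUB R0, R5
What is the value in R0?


Register state trace:
  MOV R0, 73  → R0 = 73
  MOV R5, 49  → R5 = 49
  SUB R0, R5  → R0 = 73 - 49 = 24
Final: R0 = 24

24


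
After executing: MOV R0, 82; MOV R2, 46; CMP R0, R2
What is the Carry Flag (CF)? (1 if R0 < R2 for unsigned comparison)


Register state trace:
  MOV R0, 82  → R0 = 82
  MOV R2, 46  → R2 = 46
  CMP R0, R2  → unsigned 82 - 46: no borrow
  82 >= 46, so CF = 0
CF = 0

0


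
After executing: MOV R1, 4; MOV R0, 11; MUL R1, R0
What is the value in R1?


Register state trace:
  MOV R1, 4  → R1 = 4
  MOV R0, 11  → R0 = 11
  MUL R1, R0  → R1 = 4 * 11 = 44
Final: R1 = 44

44


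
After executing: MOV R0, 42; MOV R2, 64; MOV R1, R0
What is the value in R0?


Register state trace:
  MOV R0, 42  → R0 = 42
  MOV R2, 64  → R2 = 64
  MOV R1, R0  → R1 = 42
Final: R0 = 42

42


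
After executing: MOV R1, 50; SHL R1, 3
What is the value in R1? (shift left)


Register state trace:
  MOV R1, 50  → R1 = 50
  SHL R1, 3  → R1 = 50 << 3 = 50 * 2^3 = 400
Final: R1 = 400

400


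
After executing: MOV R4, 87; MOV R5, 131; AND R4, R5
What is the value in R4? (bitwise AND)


Register state trace:
  MOV R4, 87  → R4 = 87 (0b01010111)
  MOV R5, 131  → R5 = 131 (0b10000011)
  AND R4, R5  → R4 = 87 AND 131 = 3 (0b00000011)
Final: R4 = 3

3


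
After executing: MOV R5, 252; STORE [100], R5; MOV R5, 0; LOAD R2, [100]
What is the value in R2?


Register and memory trace:
  MOV R5, 252  → R5 = 252
  STORE [100], R5  → mem[100] = 252
  MOV R5, 0  → R5 = 0
  LOAD R2, [100]  → R2 = mem[100] = 252
Final: R2 = 252

252


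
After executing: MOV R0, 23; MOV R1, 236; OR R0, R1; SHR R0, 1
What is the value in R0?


Register state trace:
  MOV R0, 23  → R0 = 23 (0b00010111)
  MOV R1, 236  → R1 = 236 (0b11101100)
  OR R0, R1  → R0 = 23 OR 236 = 255 (0b11111111)
  SHR R0, 1  → R0 = 255 >> 1 = 127
Final: R0 = 127

127


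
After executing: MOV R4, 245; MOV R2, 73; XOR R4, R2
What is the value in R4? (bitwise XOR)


Register state trace:
  MOV R4, 245  → R4 = 245 (0b11110101)
  MOV R2, 73  → R2 = 73 (0b01001001)
  XOR R4, R2  → R4 = 245 XOR 73 = 188 (0b10111100)
Final: R4 = 188

188


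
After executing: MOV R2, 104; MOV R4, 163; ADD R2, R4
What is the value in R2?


Register state trace:
  MOV R2, 104  → R2 = 104
  MOV R4, 163  → R4 = 163
  ADD R2, R4  → R2 = 104 + 163 = 267
Final: R2 = 267

267


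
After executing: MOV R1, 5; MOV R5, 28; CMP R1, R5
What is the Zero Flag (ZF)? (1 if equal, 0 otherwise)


Register state trace:
  MOV R1, 5  → R1 = 5
  MOV R5, 28  → R5 = 28
  CMP R1, R5  → computes 5 - 28 = -23
  Result is nonzero, so values are not equal
ZF = 0

0


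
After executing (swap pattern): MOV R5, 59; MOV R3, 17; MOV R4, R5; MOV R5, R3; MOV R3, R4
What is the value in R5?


Register state trace (swap pattern):
  MOV R5, 59  → R5 = 59
  MOV R3, 17  → R3 = 17
  MOV R4, R5  → R4 = 59  (save R5)
  MOV R5, R3  → R5 = 17  (R5 gets R3's value)
  MOV R3, R4  → R3 = 59  (R3 gets saved value)
Final: R5 = 17

17


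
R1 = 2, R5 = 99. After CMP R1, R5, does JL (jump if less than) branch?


Trace:
  R1 = 2, R5 = 99
  CMP R1, R5  → compares 2 vs 99
  JL checks: is 2 less than 99?
  2 < 99, so condition is true
Branch taken: Yes

Yes


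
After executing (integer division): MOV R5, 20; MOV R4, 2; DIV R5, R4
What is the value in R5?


Register state trace:
  MOV R5, 20  → R5 = 20
  MOV R4, 2  → R4 = 2
  DIV R5, R4  → R5 = 20 // 2 = 10
Final: R5 = 10

10


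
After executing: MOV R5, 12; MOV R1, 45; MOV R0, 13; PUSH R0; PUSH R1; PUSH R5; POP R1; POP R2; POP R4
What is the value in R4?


Stack trace (top is rightmost):
  MOV R5, 12  → R5 = 12
  MOV R1, 45  → R1 = 45
  MOV R0, 13  → R0 = 13
  PUSH R0  → stack: [13]
  PUSH R1  → stack: [13, 45]
  PUSH R5  → stack: [13, 45, 12]
  POP R1  → R1 = 12, stack: [13, 45]
  POP R2  → R2 = 45, stack: [13]
  POP R4  → R4 = 13, stack: []
Final: R4 = 13

13


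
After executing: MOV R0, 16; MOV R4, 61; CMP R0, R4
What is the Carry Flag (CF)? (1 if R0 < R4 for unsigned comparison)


Register state trace:
  MOV R0, 16  → R0 = 16
  MOV R4, 61  → R4 = 61
  CMP R0, R4  → unsigned 16 - 61: borrow occurs
  16 < 61, so CF = 1
CF = 1

1


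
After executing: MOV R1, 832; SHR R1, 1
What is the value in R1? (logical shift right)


Register state trace:
  MOV R1, 832  → R1 = 832
  SHR R1, 1  → R1 = 832 >> 1 = 832 // 2^1 = 416
Final: R1 = 416

416


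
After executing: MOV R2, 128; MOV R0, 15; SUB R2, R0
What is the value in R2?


Register state trace:
  MOV R2, 128  → R2 = 128
  MOV R0, 15  → R0 = 15
  SUB R2, R0  → R2 = 128 - 15 = 113
Final: R2 = 113

113


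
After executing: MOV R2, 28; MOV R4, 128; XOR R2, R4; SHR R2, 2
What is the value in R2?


Register state trace:
  MOV R2, 28  → R2 = 28 (0b00011100)
  MOV R4, 128  → R4 = 128 (0b10000000)
  XOR R2, R4  → R2 = 28 XOR 128 = 156 (0b10011100)
  SHR R2, 2  → R2 = 156 >> 2 = 39
Final: R2 = 39

39


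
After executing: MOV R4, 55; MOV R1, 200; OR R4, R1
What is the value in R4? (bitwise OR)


Register state trace:
  MOV R4, 55  → R4 = 55 (0b00110111)
  MOV R1, 200  → R1 = 200 (0b11001000)
  OR R4, R1   → R4 = 55 OR 200 = 255 (0b11111111)
Final: R4 = 255

255


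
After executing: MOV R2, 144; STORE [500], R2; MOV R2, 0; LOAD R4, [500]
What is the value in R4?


Register and memory trace:
  MOV R2, 144  → R2 = 144
  STORE [500], R2  → mem[500] = 144
  MOV R2, 0  → R2 = 0
  LOAD R4, [500]  → R4 = mem[500] = 144
Final: R4 = 144

144


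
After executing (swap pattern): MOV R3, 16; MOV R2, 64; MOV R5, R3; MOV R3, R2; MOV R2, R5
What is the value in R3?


Register state trace (swap pattern):
  MOV R3, 16  → R3 = 16
  MOV R2, 64  → R2 = 64
  MOV R5, R3  → R5 = 16  (save R3)
  MOV R3, R2  → R3 = 64  (R3 gets R2's value)
  MOV R2, R5  → R2 = 16  (R2 gets saved value)
Final: R3 = 64

64


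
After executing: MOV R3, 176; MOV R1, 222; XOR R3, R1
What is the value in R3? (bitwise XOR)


Register state trace:
  MOV R3, 176  → R3 = 176 (0b10110000)
  MOV R1, 222  → R1 = 222 (0b11011110)
  XOR R3, R1  → R3 = 176 XOR 222 = 110 (0b01101110)
Final: R3 = 110

110


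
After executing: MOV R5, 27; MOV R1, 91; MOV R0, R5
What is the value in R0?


Register state trace:
  MOV R5, 27  → R5 = 27
  MOV R1, 91  → R1 = 91
  MOV R0, R5  → R0 = 27
Final: R0 = 27

27


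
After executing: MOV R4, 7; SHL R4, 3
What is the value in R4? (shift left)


Register state trace:
  MOV R4, 7  → R4 = 7
  SHL R4, 3  → R4 = 7 << 3 = 7 * 2^3 = 56
Final: R4 = 56

56


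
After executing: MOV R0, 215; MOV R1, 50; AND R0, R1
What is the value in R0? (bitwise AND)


Register state trace:
  MOV R0, 215  → R0 = 215 (0b11010111)
  MOV R1, 50  → R1 = 50 (0b00110010)
  AND R0, R1  → R0 = 215 AND 50 = 18 (0b00010010)
Final: R0 = 18

18


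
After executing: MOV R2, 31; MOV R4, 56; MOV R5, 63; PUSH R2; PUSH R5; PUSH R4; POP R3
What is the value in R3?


Stack trace (top is rightmost):
  MOV R2, 31  → R2 = 31
  MOV R4, 56  → R4 = 56
  MOV R5, 63  → R5 = 63
  PUSH R2  → stack: [31]
  PUSH R5  → stack: [31, 63]
  PUSH R4  → stack: [31, 63, 56]
  POP R3  → R3 = 56, stack: [31, 63]
Final: R3 = 56

56


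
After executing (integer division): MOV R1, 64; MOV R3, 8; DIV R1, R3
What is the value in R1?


Register state trace:
  MOV R1, 64  → R1 = 64
  MOV R3, 8  → R3 = 8
  DIV R1, R3  → R1 = 64 // 8 = 8
Final: R1 = 8

8


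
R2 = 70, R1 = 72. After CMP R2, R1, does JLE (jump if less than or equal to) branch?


Trace:
  R2 = 70, R1 = 72
  CMP R2, R1  → compares 70 vs 72
  JLE checks: is 70 less than or equal to 72?
  70 < 72, so condition is true
Branch taken: Yes

Yes


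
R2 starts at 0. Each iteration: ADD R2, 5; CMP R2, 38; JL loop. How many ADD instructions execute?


Loop trace (R2 starts at 0, target 38, step 5):
  ADD #1: R2 = 0 + 5 = 5  → 5 < 38, loop
  ADD #2: R2 = 5 + 5 = 10  → 10 < 38, loop
  ADD #3: R2 = 10 + 5 = 15  → 15 < 38, loop
  ADD #4: R2 = 15 + 5 = 20  → 20 < 38, loop
  ADD #5: R2 = 20 + 5 = 25  → 25 < 38, loop
  ADD #6: R2 = 25 + 5 = 30  → 30 < 38, loop
  ADD #7: R2 = 30 + 5 = 35  → 35 < 38, loop
  ADD #8: R2 = 35 + 5 = 40  → 40 >= 38, exit
Total ADD instructions: 8

8


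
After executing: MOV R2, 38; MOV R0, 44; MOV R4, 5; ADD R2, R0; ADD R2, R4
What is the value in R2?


Register state trace:
  MOV R2, 38  → R2 = 38
  MOV R0, 44  → R0 = 44
  MOV R4, 5  → R4 = 5
  ADD R2, R0  → R2 = 38 + 44 = 82
  ADD R2, R4  → R2 = 82 + 5 = 87
Final: R2 = 87

87


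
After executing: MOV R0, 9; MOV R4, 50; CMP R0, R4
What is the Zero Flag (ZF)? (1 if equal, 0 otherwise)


Register state trace:
  MOV R0, 9  → R0 = 9
  MOV R4, 50  → R4 = 50
  CMP R0, R4  → computes 9 - 50 = -41
  Result is nonzero, so values are not equal
ZF = 0

0


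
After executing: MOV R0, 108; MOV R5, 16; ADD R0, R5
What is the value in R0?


Register state trace:
  MOV R0, 108  → R0 = 108
  MOV R5, 16  → R5 = 16
  ADD R0, R5  → R0 = 108 + 16 = 124
Final: R0 = 124

124


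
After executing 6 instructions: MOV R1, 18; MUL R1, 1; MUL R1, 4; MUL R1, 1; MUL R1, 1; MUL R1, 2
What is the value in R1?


Register state trace:
  MOV R1, 18  → R1 = 18
  MUL R1, 1  → R1 = 18 * 1 = 18
  MUL R1, 4  → R1 = 18 * 4 = 72
  MUL R1, 1  → R1 = 72 * 1 = 72
  MUL R1, 1  → R1 = 72 * 1 = 72
  MUL R1, 2  → R1 = 72 * 2 = 144
Final: R1 = 144

144


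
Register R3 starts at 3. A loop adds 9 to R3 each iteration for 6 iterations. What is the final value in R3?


Starting value: R3 = 3
  Iter 1: R3 = 3 + 9 = 12
  Iter 2: R3 = 12 + 9 = 21
  Iter 3: R3 = 21 + 9 = 30
  Iter 4: R3 = 30 + 9 = 39
  Iter 5: R3 = 39 + 9 = 48
  Iter 6: R3 = 48 + 9 = 57
Final: R3 = 57

57


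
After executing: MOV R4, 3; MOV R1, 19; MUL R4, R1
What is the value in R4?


Register state trace:
  MOV R4, 3  → R4 = 3
  MOV R1, 19  → R1 = 19
  MUL R4, R1  → R4 = 3 * 19 = 57
Final: R4 = 57

57


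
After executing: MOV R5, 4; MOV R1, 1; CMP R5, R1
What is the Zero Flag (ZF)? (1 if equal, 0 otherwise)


Register state trace:
  MOV R5, 4  → R5 = 4
  MOV R1, 1  → R1 = 1
  CMP R5, R1  → computes 4 - 1 = 3
  Result is nonzero, so values are not equal
ZF = 0

0


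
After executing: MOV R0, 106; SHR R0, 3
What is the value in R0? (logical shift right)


Register state trace:
  MOV R0, 106  → R0 = 106
  SHR R0, 3  → R0 = 106 >> 3 = 106 // 2^3 = 13
Final: R0 = 13

13


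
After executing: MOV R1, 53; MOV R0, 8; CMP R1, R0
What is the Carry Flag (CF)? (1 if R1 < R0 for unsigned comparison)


Register state trace:
  MOV R1, 53  → R1 = 53
  MOV R0, 8  → R0 = 8
  CMP R1, R0  → unsigned 53 - 8: no borrow
  53 >= 8, so CF = 0
CF = 0

0


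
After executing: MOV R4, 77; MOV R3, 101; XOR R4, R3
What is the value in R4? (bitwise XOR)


Register state trace:
  MOV R4, 77  → R4 = 77 (0b01001101)
  MOV R3, 101  → R3 = 101 (0b01100101)
  XOR R4, R3  → R4 = 77 XOR 101 = 40 (0b00101000)
Final: R4 = 40

40


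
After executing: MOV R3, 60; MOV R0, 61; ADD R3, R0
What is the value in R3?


Register state trace:
  MOV R3, 60  → R3 = 60
  MOV R0, 61  → R0 = 61
  ADD R3, R0  → R3 = 60 + 61 = 121
Final: R3 = 121

121


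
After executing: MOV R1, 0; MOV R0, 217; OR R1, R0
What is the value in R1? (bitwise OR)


Register state trace:
  MOV R1, 0  → R1 = 0 (0b00000000)
  MOV R0, 217  → R0 = 217 (0b11011001)
  OR R1, R0   → R1 = 0 OR 217 = 217 (0b11011001)
Final: R1 = 217

217


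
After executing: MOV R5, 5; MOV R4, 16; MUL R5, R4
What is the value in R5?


Register state trace:
  MOV R5, 5  → R5 = 5
  MOV R4, 16  → R4 = 16
  MUL R5, R4  → R5 = 5 * 16 = 80
Final: R5 = 80

80


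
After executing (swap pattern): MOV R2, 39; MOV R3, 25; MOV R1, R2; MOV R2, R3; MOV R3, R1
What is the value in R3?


Register state trace (swap pattern):
  MOV R2, 39  → R2 = 39
  MOV R3, 25  → R3 = 25
  MOV R1, R2  → R1 = 39  (save R2)
  MOV R2, R3  → R2 = 25  (R2 gets R3's value)
  MOV R3, R1  → R3 = 39  (R3 gets saved value)
Final: R3 = 39

39


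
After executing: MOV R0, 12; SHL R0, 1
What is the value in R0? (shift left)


Register state trace:
  MOV R0, 12  → R0 = 12
  SHL R0, 1  → R0 = 12 << 1 = 12 * 2^1 = 24
Final: R0 = 24

24


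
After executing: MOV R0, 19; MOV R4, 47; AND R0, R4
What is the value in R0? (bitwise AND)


Register state trace:
  MOV R0, 19  → R0 = 19 (0b00010011)
  MOV R4, 47  → R4 = 47 (0b00101111)
  AND R0, R4  → R0 = 19 AND 47 = 3 (0b00000011)
Final: R0 = 3

3


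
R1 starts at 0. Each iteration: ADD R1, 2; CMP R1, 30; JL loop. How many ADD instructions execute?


Loop trace (R1 starts at 0, target 30, step 2):
  ADD #1: R1 = 0 + 2 = 2  → 2 < 30, loop
  ADD #2: R1 = 2 + 2 = 4  → 4 < 30, loop
  ADD #3: R1 = 4 + 2 = 6  → 6 < 30, loop
  ADD #4: R1 = 6 + 2 = 8  → 8 < 30, loop
  ADD #5: R1 = 8 + 2 = 10  → 10 < 30, loop
  ADD #6: R1 = 10 + 2 = 12  → 12 < 30, loop
  ADD #7: R1 = 12 + 2 = 14  → 14 < 30, loop
  ADD #8: R1 = 14 + 2 = 16  → 16 < 30, loop
  ADD #9: R1 = 16 + 2 = 18  → 18 < 30, loop
  ADD #10: R1 = 18 + 2 = 20  → 20 < 30, loop
  ADD #11: R1 = 20 + 2 = 22  → 22 < 30, loop
  ADD #12: R1 = 22 + 2 = 24  → 24 < 30, loop
  ADD #13: R1 = 24 + 2 = 26  → 26 < 30, loop
  ADD #14: R1 = 26 + 2 = 28  → 28 < 30, loop
  ADD #15: R1 = 28 + 2 = 30  → 30 >= 30, exit
Total ADD instructions: 15

15


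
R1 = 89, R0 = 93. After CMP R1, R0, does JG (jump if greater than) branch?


Trace:
  R1 = 89, R0 = 93
  CMP R1, R0  → compares 89 vs 93
  JG checks: is 89 greater than 93?
  89 < 93, so condition is false
Branch taken: No

No


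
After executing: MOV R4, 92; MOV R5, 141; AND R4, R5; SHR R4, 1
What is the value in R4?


Register state trace:
  MOV R4, 92  → R4 = 92 (0b01011100)
  MOV R5, 141  → R5 = 141 (0b10001101)
  AND R4, R5  → R4 = 92 AND 141 = 12 (0b00001100)
  SHR R4, 1  → R4 = 12 >> 1 = 6
Final: R4 = 6

6


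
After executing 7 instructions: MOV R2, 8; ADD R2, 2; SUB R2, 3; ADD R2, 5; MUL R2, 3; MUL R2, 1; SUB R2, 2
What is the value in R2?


Register state trace:
  MOV R2, 8  → R2 = 8
  ADD R2, 2  → R2 = 8 + 2 = 10
  SUB R2, 3  → R2 = 10 - 3 = 7
  ADD R2, 5  → R2 = 7 + 5 = 12
  MUL R2, 3  → R2 = 12 * 3 = 36
  MUL R2, 1  → R2 = 36 * 1 = 36
  SUB R2, 2  → R2 = 36 - 2 = 34
Final: R2 = 34

34


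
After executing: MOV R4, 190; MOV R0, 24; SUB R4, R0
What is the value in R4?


Register state trace:
  MOV R4, 190  → R4 = 190
  MOV R0, 24  → R0 = 24
  SUB R4, R0  → R4 = 190 - 24 = 166
Final: R4 = 166

166


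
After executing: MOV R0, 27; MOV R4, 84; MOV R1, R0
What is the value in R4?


Register state trace:
  MOV R0, 27  → R0 = 27
  MOV R4, 84  → R4 = 84
  MOV R1, R0  → R1 = 27
Final: R4 = 84

84


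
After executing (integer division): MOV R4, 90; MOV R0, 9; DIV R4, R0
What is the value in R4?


Register state trace:
  MOV R4, 90  → R4 = 90
  MOV R0, 9  → R0 = 9
  DIV R4, R0  → R4 = 90 // 9 = 10
Final: R4 = 10

10


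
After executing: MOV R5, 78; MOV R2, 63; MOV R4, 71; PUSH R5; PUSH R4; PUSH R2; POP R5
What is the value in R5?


Stack trace (top is rightmost):
  MOV R5, 78  → R5 = 78
  MOV R2, 63  → R2 = 63
  MOV R4, 71  → R4 = 71
  PUSH R5  → stack: [78]
  PUSH R4  → stack: [78, 71]
  PUSH R2  → stack: [78, 71, 63]
  POP R5  → R5 = 63, stack: [78, 71]
Final: R5 = 63

63


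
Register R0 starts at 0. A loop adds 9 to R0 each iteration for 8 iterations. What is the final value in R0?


Starting value: R0 = 0
  Iter 1: R0 = 0 + 9 = 9
  Iter 2: R0 = 9 + 9 = 18
  Iter 3: R0 = 18 + 9 = 27
  Iter 4: R0 = 27 + 9 = 36
  Iter 5: R0 = 36 + 9 = 45
  Iter 6: R0 = 45 + 9 = 54
  Iter 7: R0 = 54 + 9 = 63
  Iter 8: R0 = 63 + 9 = 72
Final: R0 = 72

72


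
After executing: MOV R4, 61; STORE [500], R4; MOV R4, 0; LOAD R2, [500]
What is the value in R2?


Register and memory trace:
  MOV R4, 61  → R4 = 61
  STORE [500], R4  → mem[500] = 61
  MOV R4, 0  → R4 = 0
  LOAD R2, [500]  → R2 = mem[500] = 61
Final: R2 = 61

61


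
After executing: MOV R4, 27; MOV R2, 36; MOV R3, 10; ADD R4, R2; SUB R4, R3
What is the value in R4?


Register state trace:
  MOV R4, 27  → R4 = 27
  MOV R2, 36  → R2 = 36
  MOV R3, 10  → R3 = 10
  ADD R4, R2  → R4 = 27 + 36 = 63
  SUB R4, R3  → R4 = 63 - 10 = 53
Final: R4 = 53

53


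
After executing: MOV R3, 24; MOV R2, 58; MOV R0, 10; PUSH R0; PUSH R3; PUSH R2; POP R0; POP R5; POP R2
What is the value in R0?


Stack trace (top is rightmost):
  MOV R3, 24  → R3 = 24
  MOV R2, 58  → R2 = 58
  MOV R0, 10  → R0 = 10
  PUSH R0  → stack: [10]
  PUSH R3  → stack: [10, 24]
  PUSH R2  → stack: [10, 24, 58]
  POP R0  → R0 = 58, stack: [10, 24]
  POP R5  → R5 = 24, stack: [10]
  POP R2  → R2 = 10, stack: []
Final: R0 = 58

58


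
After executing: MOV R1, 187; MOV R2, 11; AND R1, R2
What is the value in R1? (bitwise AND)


Register state trace:
  MOV R1, 187  → R1 = 187 (0b10111011)
  MOV R2, 11  → R2 = 11 (0b00001011)
  AND R1, R2  → R1 = 187 AND 11 = 11 (0b00001011)
Final: R1 = 11

11


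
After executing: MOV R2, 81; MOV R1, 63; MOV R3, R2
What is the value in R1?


Register state trace:
  MOV R2, 81  → R2 = 81
  MOV R1, 63  → R1 = 63
  MOV R3, R2  → R3 = 81
Final: R1 = 63

63


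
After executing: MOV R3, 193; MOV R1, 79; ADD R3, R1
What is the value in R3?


Register state trace:
  MOV R3, 193  → R3 = 193
  MOV R1, 79  → R1 = 79
  ADD R3, R1  → R3 = 193 + 79 = 272
Final: R3 = 272

272


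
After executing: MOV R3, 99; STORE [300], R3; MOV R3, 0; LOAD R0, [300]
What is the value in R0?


Register and memory trace:
  MOV R3, 99  → R3 = 99
  STORE [300], R3  → mem[300] = 99
  MOV R3, 0  → R3 = 0
  LOAD R0, [300]  → R0 = mem[300] = 99
Final: R0 = 99

99


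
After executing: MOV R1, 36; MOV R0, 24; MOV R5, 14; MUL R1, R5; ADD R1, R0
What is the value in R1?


Register state trace:
  MOV R1, 36  → R1 = 36
  MOV R0, 24  → R0 = 24
  MOV R5, 14  → R5 = 14
  MUL R1, R5  → R1 = 36 * 14 = 504
  ADD R1, R0  → R1 = 504 + 24 = 528
Final: R1 = 528

528


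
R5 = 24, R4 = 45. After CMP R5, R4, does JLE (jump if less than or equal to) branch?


Trace:
  R5 = 24, R4 = 45
  CMP R5, R4  → compares 24 vs 45
  JLE checks: is 24 less than or equal to 45?
  24 < 45, so condition is true
Branch taken: Yes

Yes


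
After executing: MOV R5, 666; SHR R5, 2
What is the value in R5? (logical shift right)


Register state trace:
  MOV R5, 666  → R5 = 666
  SHR R5, 2  → R5 = 666 >> 2 = 666 // 2^2 = 166
Final: R5 = 166

166


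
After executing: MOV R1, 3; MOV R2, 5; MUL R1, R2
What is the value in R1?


Register state trace:
  MOV R1, 3  → R1 = 3
  MOV R2, 5  → R2 = 5
  MUL R1, R2  → R1 = 3 * 5 = 15
Final: R1 = 15

15


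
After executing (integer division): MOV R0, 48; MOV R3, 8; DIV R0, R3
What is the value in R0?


Register state trace:
  MOV R0, 48  → R0 = 48
  MOV R3, 8  → R3 = 8
  DIV R0, R3  → R0 = 48 // 8 = 6
Final: R0 = 6

6


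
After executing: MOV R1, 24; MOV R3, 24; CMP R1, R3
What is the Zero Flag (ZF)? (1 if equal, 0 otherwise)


Register state trace:
  MOV R1, 24  → R1 = 24
  MOV R3, 24  → R3 = 24
  CMP R1, R3  → computes 24 - 24 = 0
  Result is zero, so values are equal
ZF = 1

1


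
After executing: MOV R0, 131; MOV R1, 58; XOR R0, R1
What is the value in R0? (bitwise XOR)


Register state trace:
  MOV R0, 131  → R0 = 131 (0b10000011)
  MOV R1, 58  → R1 = 58 (0b00111010)
  XOR R0, R1  → R0 = 131 XOR 58 = 185 (0b10111001)
Final: R0 = 185

185


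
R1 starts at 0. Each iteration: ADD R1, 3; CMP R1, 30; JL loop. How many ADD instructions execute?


Loop trace (R1 starts at 0, target 30, step 3):
  ADD #1: R1 = 0 + 3 = 3  → 3 < 30, loop
  ADD #2: R1 = 3 + 3 = 6  → 6 < 30, loop
  ADD #3: R1 = 6 + 3 = 9  → 9 < 30, loop
  ADD #4: R1 = 9 + 3 = 12  → 12 < 30, loop
  ADD #5: R1 = 12 + 3 = 15  → 15 < 30, loop
  ADD #6: R1 = 15 + 3 = 18  → 18 < 30, loop
  ADD #7: R1 = 18 + 3 = 21  → 21 < 30, loop
  ADD #8: R1 = 21 + 3 = 24  → 24 < 30, loop
  ADD #9: R1 = 24 + 3 = 27  → 27 < 30, loop
  ADD #10: R1 = 27 + 3 = 30  → 30 >= 30, exit
Total ADD instructions: 10

10


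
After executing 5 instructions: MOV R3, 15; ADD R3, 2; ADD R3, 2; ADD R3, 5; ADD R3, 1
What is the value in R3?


Register state trace:
  MOV R3, 15  → R3 = 15
  ADD R3, 2  → R3 = 15 + 2 = 17
  ADD R3, 2  → R3 = 17 + 2 = 19
  ADD R3, 5  → R3 = 19 + 5 = 24
  ADD R3, 1  → R3 = 24 + 1 = 25
Final: R3 = 25

25


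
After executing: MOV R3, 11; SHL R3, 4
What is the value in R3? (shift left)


Register state trace:
  MOV R3, 11  → R3 = 11
  SHL R3, 4  → R3 = 11 << 4 = 11 * 2^4 = 176
Final: R3 = 176

176


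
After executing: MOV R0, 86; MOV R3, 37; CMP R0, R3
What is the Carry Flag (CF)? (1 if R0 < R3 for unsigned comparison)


Register state trace:
  MOV R0, 86  → R0 = 86
  MOV R3, 37  → R3 = 37
  CMP R0, R3  → unsigned 86 - 37: no borrow
  86 >= 37, so CF = 0
CF = 0

0


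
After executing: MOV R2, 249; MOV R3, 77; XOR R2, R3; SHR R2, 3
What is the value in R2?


Register state trace:
  MOV R2, 249  → R2 = 249 (0b11111001)
  MOV R3, 77  → R3 = 77 (0b01001101)
  XOR R2, R3  → R2 = 249 XOR 77 = 180 (0b10110100)
  SHR R2, 3  → R2 = 180 >> 3 = 22
Final: R2 = 22

22


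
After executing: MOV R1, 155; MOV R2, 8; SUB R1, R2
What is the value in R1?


Register state trace:
  MOV R1, 155  → R1 = 155
  MOV R2, 8  → R2 = 8
  SUB R1, R2  → R1 = 155 - 8 = 147
Final: R1 = 147

147


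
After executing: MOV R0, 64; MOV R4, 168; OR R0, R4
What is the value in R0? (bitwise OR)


Register state trace:
  MOV R0, 64  → R0 = 64 (0b01000000)
  MOV R4, 168  → R4 = 168 (0b10101000)
  OR R0, R4   → R0 = 64 OR 168 = 232 (0b11101000)
Final: R0 = 232

232


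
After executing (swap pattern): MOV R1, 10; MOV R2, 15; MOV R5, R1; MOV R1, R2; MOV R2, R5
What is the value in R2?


Register state trace (swap pattern):
  MOV R1, 10  → R1 = 10
  MOV R2, 15  → R2 = 15
  MOV R5, R1  → R5 = 10  (save R1)
  MOV R1, R2  → R1 = 15  (R1 gets R2's value)
  MOV R2, R5  → R2 = 10  (R2 gets saved value)
Final: R2 = 10

10


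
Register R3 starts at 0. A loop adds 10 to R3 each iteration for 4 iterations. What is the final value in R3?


Starting value: R3 = 0
  Iter 1: R3 = 0 + 10 = 10
  Iter 2: R3 = 10 + 10 = 20
  Iter 3: R3 = 20 + 10 = 30
  Iter 4: R3 = 30 + 10 = 40
Final: R3 = 40

40


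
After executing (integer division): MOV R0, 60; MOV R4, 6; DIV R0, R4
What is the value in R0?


Register state trace:
  MOV R0, 60  → R0 = 60
  MOV R4, 6  → R4 = 6
  DIV R0, R4  → R0 = 60 // 6 = 10
Final: R0 = 10

10


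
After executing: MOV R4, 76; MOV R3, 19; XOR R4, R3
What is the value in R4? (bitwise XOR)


Register state trace:
  MOV R4, 76  → R4 = 76 (0b01001100)
  MOV R3, 19  → R3 = 19 (0b00010011)
  XOR R4, R3  → R4 = 76 XOR 19 = 95 (0b01011111)
Final: R4 = 95

95


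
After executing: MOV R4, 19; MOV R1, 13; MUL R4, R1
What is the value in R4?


Register state trace:
  MOV R4, 19  → R4 = 19
  MOV R1, 13  → R1 = 13
  MUL R4, R1  → R4 = 19 * 13 = 247
Final: R4 = 247

247


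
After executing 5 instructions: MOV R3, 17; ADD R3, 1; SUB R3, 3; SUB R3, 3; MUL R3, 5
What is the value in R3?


Register state trace:
  MOV R3, 17  → R3 = 17
  ADD R3, 1  → R3 = 17 + 1 = 18
  SUB R3, 3  → R3 = 18 - 3 = 15
  SUB R3, 3  → R3 = 15 - 3 = 12
  MUL R3, 5  → R3 = 12 * 5 = 60
Final: R3 = 60

60


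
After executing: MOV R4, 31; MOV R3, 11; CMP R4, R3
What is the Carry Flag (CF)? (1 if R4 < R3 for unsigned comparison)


Register state trace:
  MOV R4, 31  → R4 = 31
  MOV R3, 11  → R3 = 11
  CMP R4, R3  → unsigned 31 - 11: no borrow
  31 >= 11, so CF = 0
CF = 0

0


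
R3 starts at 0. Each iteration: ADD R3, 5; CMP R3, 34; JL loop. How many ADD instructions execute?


Loop trace (R3 starts at 0, target 34, step 5):
  ADD #1: R3 = 0 + 5 = 5  → 5 < 34, loop
  ADD #2: R3 = 5 + 5 = 10  → 10 < 34, loop
  ADD #3: R3 = 10 + 5 = 15  → 15 < 34, loop
  ADD #4: R3 = 15 + 5 = 20  → 20 < 34, loop
  ADD #5: R3 = 20 + 5 = 25  → 25 < 34, loop
  ADD #6: R3 = 25 + 5 = 30  → 30 < 34, loop
  ADD #7: R3 = 30 + 5 = 35  → 35 >= 34, exit
Total ADD instructions: 7

7


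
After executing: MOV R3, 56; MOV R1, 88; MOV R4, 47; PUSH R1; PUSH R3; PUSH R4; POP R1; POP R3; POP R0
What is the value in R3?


Stack trace (top is rightmost):
  MOV R3, 56  → R3 = 56
  MOV R1, 88  → R1 = 88
  MOV R4, 47  → R4 = 47
  PUSH R1  → stack: [88]
  PUSH R3  → stack: [88, 56]
  PUSH R4  → stack: [88, 56, 47]
  POP R1  → R1 = 47, stack: [88, 56]
  POP R3  → R3 = 56, stack: [88]
  POP R0  → R0 = 88, stack: []
Final: R3 = 56

56


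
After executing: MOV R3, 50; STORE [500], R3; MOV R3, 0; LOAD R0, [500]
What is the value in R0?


Register and memory trace:
  MOV R3, 50  → R3 = 50
  STORE [500], R3  → mem[500] = 50
  MOV R3, 0  → R3 = 0
  LOAD R0, [500]  → R0 = mem[500] = 50
Final: R0 = 50

50


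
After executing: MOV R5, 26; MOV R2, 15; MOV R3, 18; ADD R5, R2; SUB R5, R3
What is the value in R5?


Register state trace:
  MOV R5, 26  → R5 = 26
  MOV R2, 15  → R2 = 15
  MOV R3, 18  → R3 = 18
  ADD R5, R2  → R5 = 26 + 15 = 41
  SUB R5, R3  → R5 = 41 - 18 = 23
Final: R5 = 23

23


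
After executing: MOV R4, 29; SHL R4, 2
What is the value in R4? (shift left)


Register state trace:
  MOV R4, 29  → R4 = 29
  SHL R4, 2  → R4 = 29 << 2 = 29 * 2^2 = 116
Final: R4 = 116

116


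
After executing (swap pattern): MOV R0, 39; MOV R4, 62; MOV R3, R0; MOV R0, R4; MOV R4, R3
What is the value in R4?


Register state trace (swap pattern):
  MOV R0, 39  → R0 = 39
  MOV R4, 62  → R4 = 62
  MOV R3, R0  → R3 = 39  (save R0)
  MOV R0, R4  → R0 = 62  (R0 gets R4's value)
  MOV R4, R3  → R4 = 39  (R4 gets saved value)
Final: R4 = 39

39


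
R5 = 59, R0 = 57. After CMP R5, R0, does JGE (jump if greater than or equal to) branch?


Trace:
  R5 = 59, R0 = 57
  CMP R5, R0  → compares 59 vs 57
  JGE checks: is 59 greater than or equal to 57?
  59 > 57, so condition is true
Branch taken: Yes

Yes


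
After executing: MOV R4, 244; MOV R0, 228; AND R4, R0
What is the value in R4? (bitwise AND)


Register state trace:
  MOV R4, 244  → R4 = 244 (0b11110100)
  MOV R0, 228  → R0 = 228 (0b11100100)
  AND R4, R0  → R4 = 244 AND 228 = 228 (0b11100100)
Final: R4 = 228

228


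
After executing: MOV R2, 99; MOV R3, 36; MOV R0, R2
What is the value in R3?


Register state trace:
  MOV R2, 99  → R2 = 99
  MOV R3, 36  → R3 = 36
  MOV R0, R2  → R0 = 99
Final: R3 = 36

36


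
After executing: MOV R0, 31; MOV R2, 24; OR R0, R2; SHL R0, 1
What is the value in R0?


Register state trace:
  MOV R0, 31  → R0 = 31 (0b00011111)
  MOV R2, 24  → R2 = 24 (0b00011000)
  OR R0, R2  → R0 = 31 OR 24 = 31 (0b00011111)
  SHL R0, 1  → R0 = 31 << 1 = 62
Final: R0 = 62

62


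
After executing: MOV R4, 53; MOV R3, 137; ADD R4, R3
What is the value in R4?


Register state trace:
  MOV R4, 53  → R4 = 53
  MOV R3, 137  → R3 = 137
  ADD R4, R3  → R4 = 53 + 137 = 190
Final: R4 = 190

190


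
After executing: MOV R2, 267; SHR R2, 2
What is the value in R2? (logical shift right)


Register state trace:
  MOV R2, 267  → R2 = 267
  SHR R2, 2  → R2 = 267 >> 2 = 267 // 2^2 = 66
Final: R2 = 66

66


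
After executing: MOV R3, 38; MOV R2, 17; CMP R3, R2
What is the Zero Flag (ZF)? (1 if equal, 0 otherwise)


Register state trace:
  MOV R3, 38  → R3 = 38
  MOV R2, 17  → R2 = 17
  CMP R3, R2  → computes 38 - 17 = 21
  Result is nonzero, so values are not equal
ZF = 0

0


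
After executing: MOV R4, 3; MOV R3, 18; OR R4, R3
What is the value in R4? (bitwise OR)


Register state trace:
  MOV R4, 3  → R4 = 3 (0b00000011)
  MOV R3, 18  → R3 = 18 (0b00010010)
  OR R4, R3   → R4 = 3 OR 18 = 19 (0b00010011)
Final: R4 = 19

19


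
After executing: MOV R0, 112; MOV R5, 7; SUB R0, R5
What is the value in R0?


Register state trace:
  MOV R0, 112  → R0 = 112
  MOV R5, 7  → R5 = 7
  SUB R0, R5  → R0 = 112 - 7 = 105
Final: R0 = 105

105


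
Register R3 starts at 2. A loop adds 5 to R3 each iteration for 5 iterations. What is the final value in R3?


Starting value: R3 = 2
  Iter 1: R3 = 2 + 5 = 7
  Iter 2: R3 = 7 + 5 = 12
  Iter 3: R3 = 12 + 5 = 17
  Iter 4: R3 = 17 + 5 = 22
  Iter 5: R3 = 22 + 5 = 27
Final: R3 = 27

27


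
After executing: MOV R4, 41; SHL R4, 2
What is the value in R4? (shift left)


Register state trace:
  MOV R4, 41  → R4 = 41
  SHL R4, 2  → R4 = 41 << 2 = 41 * 2^2 = 164
Final: R4 = 164

164


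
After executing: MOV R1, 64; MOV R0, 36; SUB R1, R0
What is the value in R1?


Register state trace:
  MOV R1, 64  → R1 = 64
  MOV R0, 36  → R0 = 36
  SUB R1, R0  → R1 = 64 - 36 = 28
Final: R1 = 28

28


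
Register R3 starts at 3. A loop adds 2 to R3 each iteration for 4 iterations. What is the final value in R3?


Starting value: R3 = 3
  Iter 1: R3 = 3 + 2 = 5
  Iter 2: R3 = 5 + 2 = 7
  Iter 3: R3 = 7 + 2 = 9
  Iter 4: R3 = 9 + 2 = 11
Final: R3 = 11

11


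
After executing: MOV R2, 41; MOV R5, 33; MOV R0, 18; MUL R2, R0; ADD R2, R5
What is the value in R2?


Register state trace:
  MOV R2, 41  → R2 = 41
  MOV R5, 33  → R5 = 33
  MOV R0, 18  → R0 = 18
  MUL R2, R0  → R2 = 41 * 18 = 738
  ADD R2, R5  → R2 = 738 + 33 = 771
Final: R2 = 771

771


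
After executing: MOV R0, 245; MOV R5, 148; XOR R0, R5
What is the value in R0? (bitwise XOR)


Register state trace:
  MOV R0, 245  → R0 = 245 (0b11110101)
  MOV R5, 148  → R5 = 148 (0b10010100)
  XOR R0, R5  → R0 = 245 XOR 148 = 97 (0b01100001)
Final: R0 = 97

97


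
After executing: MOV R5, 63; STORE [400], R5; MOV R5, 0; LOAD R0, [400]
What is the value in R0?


Register and memory trace:
  MOV R5, 63  → R5 = 63
  STORE [400], R5  → mem[400] = 63
  MOV R5, 0  → R5 = 0
  LOAD R0, [400]  → R0 = mem[400] = 63
Final: R0 = 63

63


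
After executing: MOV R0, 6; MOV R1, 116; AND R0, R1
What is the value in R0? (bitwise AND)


Register state trace:
  MOV R0, 6  → R0 = 6 (0b00000110)
  MOV R1, 116  → R1 = 116 (0b01110100)
  AND R0, R1  → R0 = 6 AND 116 = 4 (0b00000100)
Final: R0 = 4

4


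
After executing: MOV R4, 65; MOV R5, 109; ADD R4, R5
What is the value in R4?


Register state trace:
  MOV R4, 65  → R4 = 65
  MOV R5, 109  → R5 = 109
  ADD R4, R5  → R4 = 65 + 109 = 174
Final: R4 = 174

174


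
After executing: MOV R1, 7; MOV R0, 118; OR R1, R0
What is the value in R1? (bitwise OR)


Register state trace:
  MOV R1, 7  → R1 = 7 (0b00000111)
  MOV R0, 118  → R0 = 118 (0b01110110)
  OR R1, R0   → R1 = 7 OR 118 = 119 (0b01110111)
Final: R1 = 119

119


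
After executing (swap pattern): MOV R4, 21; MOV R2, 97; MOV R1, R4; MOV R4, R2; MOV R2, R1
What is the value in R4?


Register state trace (swap pattern):
  MOV R4, 21  → R4 = 21
  MOV R2, 97  → R2 = 97
  MOV R1, R4  → R1 = 21  (save R4)
  MOV R4, R2  → R4 = 97  (R4 gets R2's value)
  MOV R2, R1  → R2 = 21  (R2 gets saved value)
Final: R4 = 97

97


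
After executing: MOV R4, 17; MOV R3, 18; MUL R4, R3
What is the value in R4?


Register state trace:
  MOV R4, 17  → R4 = 17
  MOV R3, 18  → R3 = 18
  MUL R4, R3  → R4 = 17 * 18 = 306
Final: R4 = 306

306


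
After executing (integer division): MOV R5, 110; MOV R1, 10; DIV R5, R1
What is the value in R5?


Register state trace:
  MOV R5, 110  → R5 = 110
  MOV R1, 10  → R1 = 10
  DIV R5, R1  → R5 = 110 // 10 = 11
Final: R5 = 11

11


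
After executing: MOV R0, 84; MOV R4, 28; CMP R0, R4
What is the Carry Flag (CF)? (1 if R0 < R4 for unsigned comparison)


Register state trace:
  MOV R0, 84  → R0 = 84
  MOV R4, 28  → R4 = 28
  CMP R0, R4  → unsigned 84 - 28: no borrow
  84 >= 28, so CF = 0
CF = 0

0


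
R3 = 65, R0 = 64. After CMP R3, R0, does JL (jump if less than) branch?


Trace:
  R3 = 65, R0 = 64
  CMP R3, R0  → compares 65 vs 64
  JL checks: is 65 less than 64?
  65 > 64, so condition is false
Branch taken: No

No


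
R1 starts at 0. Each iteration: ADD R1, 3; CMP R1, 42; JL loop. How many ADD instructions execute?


Loop trace (R1 starts at 0, target 42, step 3):
  ADD #1: R1 = 0 + 3 = 3  → 3 < 42, loop
  ADD #2: R1 = 3 + 3 = 6  → 6 < 42, loop
  ADD #3: R1 = 6 + 3 = 9  → 9 < 42, loop
  ADD #4: R1 = 9 + 3 = 12  → 12 < 42, loop
  ADD #5: R1 = 12 + 3 = 15  → 15 < 42, loop
  ADD #6: R1 = 15 + 3 = 18  → 18 < 42, loop
  ADD #7: R1 = 18 + 3 = 21  → 21 < 42, loop
  ADD #8: R1 = 21 + 3 = 24  → 24 < 42, loop
  ADD #9: R1 = 24 + 3 = 27  → 27 < 42, loop
  ADD #10: R1 = 27 + 3 = 30  → 30 < 42, loop
  ADD #11: R1 = 30 + 3 = 33  → 33 < 42, loop
  ADD #12: R1 = 33 + 3 = 36  → 36 < 42, loop
  ADD #13: R1 = 36 + 3 = 39  → 39 < 42, loop
  ADD #14: R1 = 39 + 3 = 42  → 42 >= 42, exit
Total ADD instructions: 14

14


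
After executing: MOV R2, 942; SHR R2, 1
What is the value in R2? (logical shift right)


Register state trace:
  MOV R2, 942  → R2 = 942
  SHR R2, 1  → R2 = 942 >> 1 = 942 // 2^1 = 471
Final: R2 = 471

471


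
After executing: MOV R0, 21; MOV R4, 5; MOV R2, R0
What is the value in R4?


Register state trace:
  MOV R0, 21  → R0 = 21
  MOV R4, 5  → R4 = 5
  MOV R2, R0  → R2 = 21
Final: R4 = 5

5


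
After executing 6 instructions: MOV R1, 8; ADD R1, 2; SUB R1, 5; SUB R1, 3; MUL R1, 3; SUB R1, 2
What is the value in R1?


Register state trace:
  MOV R1, 8  → R1 = 8
  ADD R1, 2  → R1 = 8 + 2 = 10
  SUB R1, 5  → R1 = 10 - 5 = 5
  SUB R1, 3  → R1 = 5 - 3 = 2
  MUL R1, 3  → R1 = 2 * 3 = 6
  SUB R1, 2  → R1 = 6 - 2 = 4
Final: R1 = 4

4


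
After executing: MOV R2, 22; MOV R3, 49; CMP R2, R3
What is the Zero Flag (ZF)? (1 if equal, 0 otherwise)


Register state trace:
  MOV R2, 22  → R2 = 22
  MOV R3, 49  → R3 = 49
  CMP R2, R3  → computes 22 - 49 = -27
  Result is nonzero, so values are not equal
ZF = 0

0


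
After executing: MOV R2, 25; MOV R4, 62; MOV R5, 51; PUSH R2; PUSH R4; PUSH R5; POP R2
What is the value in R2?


Stack trace (top is rightmost):
  MOV R2, 25  → R2 = 25
  MOV R4, 62  → R4 = 62
  MOV R5, 51  → R5 = 51
  PUSH R2  → stack: [25]
  PUSH R4  → stack: [25, 62]
  PUSH R5  → stack: [25, 62, 51]
  POP R2  → R2 = 51, stack: [25, 62]
Final: R2 = 51

51


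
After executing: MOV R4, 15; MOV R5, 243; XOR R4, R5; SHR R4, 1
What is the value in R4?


Register state trace:
  MOV R4, 15  → R4 = 15 (0b00001111)
  MOV R5, 243  → R5 = 243 (0b11110011)
  XOR R4, R5  → R4 = 15 XOR 243 = 252 (0b11111100)
  SHR R4, 1  → R4 = 252 >> 1 = 126
Final: R4 = 126

126


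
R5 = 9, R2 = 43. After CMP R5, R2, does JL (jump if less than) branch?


Trace:
  R5 = 9, R2 = 43
  CMP R5, R2  → compares 9 vs 43
  JL checks: is 9 less than 43?
  9 < 43, so condition is true
Branch taken: Yes

Yes


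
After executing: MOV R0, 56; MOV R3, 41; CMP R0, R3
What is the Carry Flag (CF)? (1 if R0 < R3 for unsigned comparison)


Register state trace:
  MOV R0, 56  → R0 = 56
  MOV R3, 41  → R3 = 41
  CMP R0, R3  → unsigned 56 - 41: no borrow
  56 >= 41, so CF = 0
CF = 0

0


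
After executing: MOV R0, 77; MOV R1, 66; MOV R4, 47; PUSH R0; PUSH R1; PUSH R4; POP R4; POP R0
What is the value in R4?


Stack trace (top is rightmost):
  MOV R0, 77  → R0 = 77
  MOV R1, 66  → R1 = 66
  MOV R4, 47  → R4 = 47
  PUSH R0  → stack: [77]
  PUSH R1  → stack: [77, 66]
  PUSH R4  → stack: [77, 66, 47]
  POP R4  → R4 = 47, stack: [77, 66]
  POP R0  → R0 = 66, stack: [77]
Final: R4 = 47

47


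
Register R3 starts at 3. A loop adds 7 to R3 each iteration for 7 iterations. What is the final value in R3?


Starting value: R3 = 3
  Iter 1: R3 = 3 + 7 = 10
  Iter 2: R3 = 10 + 7 = 17
  Iter 3: R3 = 17 + 7 = 24
  Iter 4: R3 = 24 + 7 = 31
  Iter 5: R3 = 31 + 7 = 38
  Iter 6: R3 = 38 + 7 = 45
  Iter 7: R3 = 45 + 7 = 52
Final: R3 = 52

52


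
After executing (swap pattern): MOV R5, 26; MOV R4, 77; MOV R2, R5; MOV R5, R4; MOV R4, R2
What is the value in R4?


Register state trace (swap pattern):
  MOV R5, 26  → R5 = 26
  MOV R4, 77  → R4 = 77
  MOV R2, R5  → R2 = 26  (save R5)
  MOV R5, R4  → R5 = 77  (R5 gets R4's value)
  MOV R4, R2  → R4 = 26  (R4 gets saved value)
Final: R4 = 26

26


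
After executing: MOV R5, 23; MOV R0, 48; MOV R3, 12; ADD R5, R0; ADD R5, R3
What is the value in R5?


Register state trace:
  MOV R5, 23  → R5 = 23
  MOV R0, 48  → R0 = 48
  MOV R3, 12  → R3 = 12
  ADD R5, R0  → R5 = 23 + 48 = 71
  ADD R5, R3  → R5 = 71 + 12 = 83
Final: R5 = 83

83


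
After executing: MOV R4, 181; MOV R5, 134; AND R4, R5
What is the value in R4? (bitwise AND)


Register state trace:
  MOV R4, 181  → R4 = 181 (0b10110101)
  MOV R5, 134  → R5 = 134 (0b10000110)
  AND R4, R5  → R4 = 181 AND 134 = 132 (0b10000100)
Final: R4 = 132

132


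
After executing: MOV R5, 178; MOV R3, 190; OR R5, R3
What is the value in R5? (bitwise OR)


Register state trace:
  MOV R5, 178  → R5 = 178 (0b10110010)
  MOV R3, 190  → R3 = 190 (0b10111110)
  OR R5, R3   → R5 = 178 OR 190 = 190 (0b10111110)
Final: R5 = 190

190
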